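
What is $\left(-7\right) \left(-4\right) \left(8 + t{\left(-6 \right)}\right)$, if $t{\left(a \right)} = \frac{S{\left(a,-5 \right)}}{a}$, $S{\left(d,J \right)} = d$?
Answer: $252$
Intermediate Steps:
$t{\left(a \right)} = 1$ ($t{\left(a \right)} = \frac{a}{a} = 1$)
$\left(-7\right) \left(-4\right) \left(8 + t{\left(-6 \right)}\right) = \left(-7\right) \left(-4\right) \left(8 + 1\right) = 28 \cdot 9 = 252$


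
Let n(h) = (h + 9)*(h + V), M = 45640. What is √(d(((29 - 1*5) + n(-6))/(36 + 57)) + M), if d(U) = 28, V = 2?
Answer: 14*√233 ≈ 213.70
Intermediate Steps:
n(h) = (2 + h)*(9 + h) (n(h) = (h + 9)*(h + 2) = (9 + h)*(2 + h) = (2 + h)*(9 + h))
√(d(((29 - 1*5) + n(-6))/(36 + 57)) + M) = √(28 + 45640) = √45668 = 14*√233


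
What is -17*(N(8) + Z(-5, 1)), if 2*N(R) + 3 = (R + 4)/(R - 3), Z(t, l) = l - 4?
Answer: 561/10 ≈ 56.100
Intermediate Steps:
Z(t, l) = -4 + l
N(R) = -3/2 + (4 + R)/(2*(-3 + R)) (N(R) = -3/2 + ((R + 4)/(R - 3))/2 = -3/2 + ((4 + R)/(-3 + R))/2 = -3/2 + (4 + R)/(2*(-3 + R)))
-17*(N(8) + Z(-5, 1)) = -17*((13/2 - 1*8)/(-3 + 8) + (-4 + 1)) = -17*((13/2 - 8)/5 - 3) = -17*((1/5)*(-3/2) - 3) = -17*(-3/10 - 3) = -17*(-33/10) = 561/10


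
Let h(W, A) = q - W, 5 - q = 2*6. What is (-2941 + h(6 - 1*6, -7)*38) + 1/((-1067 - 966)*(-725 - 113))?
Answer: -5463618377/1703654 ≈ -3207.0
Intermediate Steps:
q = -7 (q = 5 - 2*6 = 5 - 1*12 = 5 - 12 = -7)
h(W, A) = -7 - W
(-2941 + h(6 - 1*6, -7)*38) + 1/((-1067 - 966)*(-725 - 113)) = (-2941 + (-7 - (6 - 1*6))*38) + 1/((-1067 - 966)*(-725 - 113)) = (-2941 + (-7 - (6 - 6))*38) + 1/(-2033*(-838)) = (-2941 + (-7 - 1*0)*38) + 1/1703654 = (-2941 + (-7 + 0)*38) + 1/1703654 = (-2941 - 7*38) + 1/1703654 = (-2941 - 266) + 1/1703654 = -3207 + 1/1703654 = -5463618377/1703654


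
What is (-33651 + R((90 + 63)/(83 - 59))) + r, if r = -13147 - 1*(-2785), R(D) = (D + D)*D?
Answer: -1405815/32 ≈ -43932.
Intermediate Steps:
R(D) = 2*D² (R(D) = (2*D)*D = 2*D²)
r = -10362 (r = -13147 + 2785 = -10362)
(-33651 + R((90 + 63)/(83 - 59))) + r = (-33651 + 2*((90 + 63)/(83 - 59))²) - 10362 = (-33651 + 2*(153/24)²) - 10362 = (-33651 + 2*(153*(1/24))²) - 10362 = (-33651 + 2*(51/8)²) - 10362 = (-33651 + 2*(2601/64)) - 10362 = (-33651 + 2601/32) - 10362 = -1074231/32 - 10362 = -1405815/32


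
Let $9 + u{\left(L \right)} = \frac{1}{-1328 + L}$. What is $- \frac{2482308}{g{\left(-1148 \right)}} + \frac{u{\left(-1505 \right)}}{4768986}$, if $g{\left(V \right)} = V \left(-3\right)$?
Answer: $- \frac{1397388125259634}{1938762108003} \approx -720.76$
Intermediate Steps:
$u{\left(L \right)} = -9 + \frac{1}{-1328 + L}$
$g{\left(V \right)} = - 3 V$
$- \frac{2482308}{g{\left(-1148 \right)}} + \frac{u{\left(-1505 \right)}}{4768986} = - \frac{2482308}{\left(-3\right) \left(-1148\right)} + \frac{\frac{1}{-1328 - 1505} \left(11953 - -13545\right)}{4768986} = - \frac{2482308}{3444} + \frac{11953 + 13545}{-2833} \cdot \frac{1}{4768986} = \left(-2482308\right) \frac{1}{3444} + \left(- \frac{1}{2833}\right) 25498 \cdot \frac{1}{4768986} = - \frac{206859}{287} - \frac{12749}{6755268669} = - \frac{1397388125259634}{1938762108003}$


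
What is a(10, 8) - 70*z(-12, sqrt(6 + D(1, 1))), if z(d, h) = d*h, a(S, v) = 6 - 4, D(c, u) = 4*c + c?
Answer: 2 + 840*sqrt(11) ≈ 2788.0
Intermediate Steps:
D(c, u) = 5*c
a(S, v) = 2
a(10, 8) - 70*z(-12, sqrt(6 + D(1, 1))) = 2 - (-840)*sqrt(6 + 5*1) = 2 - (-840)*sqrt(6 + 5) = 2 - (-840)*sqrt(11) = 2 + 840*sqrt(11)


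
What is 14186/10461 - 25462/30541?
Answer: 166896644/319489401 ≈ 0.52239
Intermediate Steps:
14186/10461 - 25462/30541 = 166896644/319489401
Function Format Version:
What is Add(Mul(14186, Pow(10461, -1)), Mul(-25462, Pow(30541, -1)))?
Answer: Rational(166896644, 319489401) ≈ 0.52239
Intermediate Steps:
Add(Mul(14186, Pow(10461, -1)), Mul(-25462, Pow(30541, -1))) = Add(Mul(14186, Rational(1, 10461)), Mul(-25462, Rational(1, 30541))) = Add(Rational(14186, 10461), Rational(-25462, 30541)) = Rational(166896644, 319489401)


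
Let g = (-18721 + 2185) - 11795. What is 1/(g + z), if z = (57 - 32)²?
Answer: -1/27706 ≈ -3.6093e-5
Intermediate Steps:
z = 625 (z = 25² = 625)
g = -28331 (g = -16536 - 11795 = -28331)
1/(g + z) = 1/(-28331 + 625) = 1/(-27706) = -1/27706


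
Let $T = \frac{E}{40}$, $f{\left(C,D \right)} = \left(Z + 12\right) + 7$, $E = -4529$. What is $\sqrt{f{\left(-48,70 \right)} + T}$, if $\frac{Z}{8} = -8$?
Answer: $\frac{i \sqrt{63290}}{20} \approx 12.579 i$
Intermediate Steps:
$Z = -64$ ($Z = 8 \left(-8\right) = -64$)
$f{\left(C,D \right)} = -45$ ($f{\left(C,D \right)} = \left(-64 + 12\right) + 7 = -52 + 7 = -45$)
$T = - \frac{4529}{40} \approx -113.22$
$\sqrt{f{\left(-48,70 \right)} + T} = \sqrt{-45 - \frac{4529}{40}} = \sqrt{- \frac{6329}{40}} = \frac{i \sqrt{63290}}{20}$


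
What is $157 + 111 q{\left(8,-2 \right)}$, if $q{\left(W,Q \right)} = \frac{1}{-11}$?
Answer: $\frac{1616}{11} \approx 146.91$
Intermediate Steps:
$q{\left(W,Q \right)} = - \frac{1}{11}$
$157 + 111 q{\left(8,-2 \right)} = 157 + 111 \left(- \frac{1}{11}\right) = 157 - \frac{111}{11} = \frac{1616}{11}$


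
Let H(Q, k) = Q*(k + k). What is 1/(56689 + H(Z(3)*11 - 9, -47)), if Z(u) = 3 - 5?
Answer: 1/59603 ≈ 1.6778e-5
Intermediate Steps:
Z(u) = -2
H(Q, k) = 2*Q*k (H(Q, k) = Q*(2*k) = 2*Q*k)
1/(56689 + H(Z(3)*11 - 9, -47)) = 1/(56689 + 2*(-2*11 - 9)*(-47)) = 1/(56689 + 2*(-22 - 9)*(-47)) = 1/(56689 + 2*(-31)*(-47)) = 1/(56689 + 2914) = 1/59603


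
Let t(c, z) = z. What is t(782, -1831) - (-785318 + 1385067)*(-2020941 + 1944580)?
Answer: 45797431558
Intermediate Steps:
t(782, -1831) - (-785318 + 1385067)*(-2020941 + 1944580) = -1831 - (-785318 + 1385067)*(-2020941 + 1944580) = -1831 - 599749*(-76361) = -1831 - 1*(-45797433389) = -1831 + 45797433389 = 45797431558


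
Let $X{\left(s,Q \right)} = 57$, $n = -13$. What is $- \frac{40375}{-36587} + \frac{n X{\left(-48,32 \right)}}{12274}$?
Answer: $\frac{24655357}{23635202} \approx 1.0432$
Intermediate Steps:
$- \frac{40375}{-36587} + \frac{n X{\left(-48,32 \right)}}{12274} = - \frac{40375}{-36587} + \frac{\left(-13\right) 57}{12274} = \left(-40375\right) \left(- \frac{1}{36587}\right) - \frac{39}{646} = \frac{40375}{36587} - \frac{39}{646} = \frac{24655357}{23635202}$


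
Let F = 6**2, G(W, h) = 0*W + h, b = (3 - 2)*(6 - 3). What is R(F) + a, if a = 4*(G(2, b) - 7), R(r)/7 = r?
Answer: 236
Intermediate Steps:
b = 3 (b = 1*3 = 3)
G(W, h) = h (G(W, h) = 0 + h = h)
F = 36
R(r) = 7*r
a = -16 (a = 4*(3 - 7) = 4*(-4) = -16)
R(F) + a = 7*36 - 16 = 252 - 16 = 236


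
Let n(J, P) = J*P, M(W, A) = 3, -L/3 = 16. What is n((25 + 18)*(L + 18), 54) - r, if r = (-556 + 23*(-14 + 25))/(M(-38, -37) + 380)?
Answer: -26679477/383 ≈ -69659.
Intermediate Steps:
L = -48 (L = -3*16 = -48)
r = -303/383 (r = (-556 + 23*(-14 + 25))/(3 + 380) = (-556 + 23*11)/383 = (-556 + 253)*(1/383) = -303*1/383 = -303/383 ≈ -0.79112)
n((25 + 18)*(L + 18), 54) - r = ((25 + 18)*(-48 + 18))*54 - 1*(-303/383) = (43*(-30))*54 + 303/383 = -1290*54 + 303/383 = -69660 + 303/383 = -26679477/383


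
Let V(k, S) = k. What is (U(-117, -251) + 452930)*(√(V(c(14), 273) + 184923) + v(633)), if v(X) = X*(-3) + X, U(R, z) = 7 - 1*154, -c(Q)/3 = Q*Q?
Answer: -573223278 + 452783*√184335 ≈ -3.7882e+8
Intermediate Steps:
c(Q) = -3*Q² (c(Q) = -3*Q*Q = -3*Q²)
U(R, z) = -147 (U(R, z) = 7 - 154 = -147)
v(X) = -2*X (v(X) = -3*X + X = -2*X)
(U(-117, -251) + 452930)*(√(V(c(14), 273) + 184923) + v(633)) = (-147 + 452930)*(√(-3*14² + 184923) - 2*633) = 452783*(√(-3*196 + 184923) - 1266) = 452783*(√(-588 + 184923) - 1266) = 452783*(√184335 - 1266) = 452783*(-1266 + √184335) = -573223278 + 452783*√184335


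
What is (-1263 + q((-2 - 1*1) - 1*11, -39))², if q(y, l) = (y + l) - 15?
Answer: 1771561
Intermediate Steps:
q(y, l) = -15 + l + y (q(y, l) = (l + y) - 15 = -15 + l + y)
(-1263 + q((-2 - 1*1) - 1*11, -39))² = (-1263 + (-15 - 39 + ((-2 - 1*1) - 1*11)))² = (-1263 + (-15 - 39 + ((-2 - 1) - 11)))² = (-1263 + (-15 - 39 + (-3 - 11)))² = (-1263 + (-15 - 39 - 14))² = (-1263 - 68)² = (-1331)² = 1771561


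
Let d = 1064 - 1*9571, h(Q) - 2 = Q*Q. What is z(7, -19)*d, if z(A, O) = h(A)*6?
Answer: -2603142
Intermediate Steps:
h(Q) = 2 + Q**2 (h(Q) = 2 + Q*Q = 2 + Q**2)
z(A, O) = 12 + 6*A**2 (z(A, O) = (2 + A**2)*6 = 12 + 6*A**2)
d = -8507 (d = 1064 - 9571 = -8507)
z(7, -19)*d = (12 + 6*7**2)*(-8507) = (12 + 6*49)*(-8507) = (12 + 294)*(-8507) = 306*(-8507) = -2603142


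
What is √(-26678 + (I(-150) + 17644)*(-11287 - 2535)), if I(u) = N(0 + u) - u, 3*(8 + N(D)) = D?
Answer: I*√245173670 ≈ 15658.0*I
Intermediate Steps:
N(D) = -8 + D/3
I(u) = -8 - 2*u/3 (I(u) = (-8 + (0 + u)/3) - u = (-8 + u/3) - u = -8 - 2*u/3)
√(-26678 + (I(-150) + 17644)*(-11287 - 2535)) = √(-26678 + ((-8 - ⅔*(-150)) + 17644)*(-11287 - 2535)) = √(-26678 + ((-8 + 100) + 17644)*(-13822)) = √(-26678 + (92 + 17644)*(-13822)) = √(-26678 + 17736*(-13822)) = √(-26678 - 245146992) = √(-245173670) = I*√245173670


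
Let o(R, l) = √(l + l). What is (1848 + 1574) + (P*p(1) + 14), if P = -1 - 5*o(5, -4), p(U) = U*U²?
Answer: 3435 - 10*I*√2 ≈ 3435.0 - 14.142*I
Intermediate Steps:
p(U) = U³
o(R, l) = √2*√l (o(R, l) = √(2*l) = √2*√l)
P = -1 - 10*I*√2 (P = -1 - 5*√2*√(-4) = -1 - 5*√2*2*I = -1 - 10*I*√2 ≈ -1.0 - 14.142*I)
(1848 + 1574) + (P*p(1) + 14) = (1848 + 1574) + ((-1 - 10*I*√2)*1³ + 14) = 3422 + ((-1 - 10*I*√2)*1 + 14) = 3422 + ((-1 - 10*I*√2) + 14) = 3422 + (13 - 10*I*√2) = 3435 - 10*I*√2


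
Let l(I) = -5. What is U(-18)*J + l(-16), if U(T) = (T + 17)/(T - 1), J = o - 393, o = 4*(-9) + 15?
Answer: -509/19 ≈ -26.789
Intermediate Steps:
o = -21 (o = -36 + 15 = -21)
J = -414 (J = -21 - 393 = -414)
U(T) = (17 + T)/(-1 + T)
U(-18)*J + l(-16) = ((17 - 18)/(-1 - 18))*(-414) - 5 = (-1/(-19))*(-414) - 5 = -1/19*(-1)*(-414) - 5 = (1/19)*(-414) - 5 = -414/19 - 5 = -509/19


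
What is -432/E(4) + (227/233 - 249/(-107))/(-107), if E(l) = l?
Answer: -288184942/2667617 ≈ -108.03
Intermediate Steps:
-432/E(4) + (227/233 - 249/(-107))/(-107) = -432/4 + (227/233 - 249/(-107))/(-107) = -432*¼ + (227*(1/233) - 249*(-1/107))*(-1/107) = -108 + (227/233 + 249/107)*(-1/107) = -108 + (82306/24931)*(-1/107) = -108 - 82306/2667617 = -288184942/2667617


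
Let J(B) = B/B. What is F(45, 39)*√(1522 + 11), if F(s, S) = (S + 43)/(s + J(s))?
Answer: 41*√1533/23 ≈ 69.795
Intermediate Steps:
J(B) = 1
F(s, S) = (43 + S)/(1 + s) (F(s, S) = (S + 43)/(s + 1) = (43 + S)/(1 + s))
F(45, 39)*√(1522 + 11) = ((43 + 39)/(1 + 45))*√(1522 + 11) = (82/46)*√1533 = ((1/46)*82)*√1533 = 41*√1533/23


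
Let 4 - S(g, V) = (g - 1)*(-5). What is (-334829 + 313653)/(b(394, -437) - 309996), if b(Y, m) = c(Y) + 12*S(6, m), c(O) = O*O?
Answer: 5294/38603 ≈ 0.13714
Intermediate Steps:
c(O) = O**2
S(g, V) = -1 + 5*g (S(g, V) = 4 - (g - 1)*(-5) = 4 - (-1 + g)*(-5) = 4 - (5 - 5*g) = 4 + (-5 + 5*g) = -1 + 5*g)
b(Y, m) = 348 + Y**2 (b(Y, m) = Y**2 + 12*(-1 + 5*6) = Y**2 + 12*(-1 + 30) = Y**2 + 12*29 = Y**2 + 348 = 348 + Y**2)
(-334829 + 313653)/(b(394, -437) - 309996) = (-334829 + 313653)/((348 + 394**2) - 309996) = -21176/((348 + 155236) - 309996) = -21176/(155584 - 309996) = -21176/(-154412) = -21176*(-1/154412) = 5294/38603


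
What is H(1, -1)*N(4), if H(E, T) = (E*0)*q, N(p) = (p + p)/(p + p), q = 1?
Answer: 0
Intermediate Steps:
N(p) = 1 (N(p) = (2*p)/((2*p)) = (2*p)*(1/(2*p)) = 1)
H(E, T) = 0 (H(E, T) = (E*0)*1 = 0*1 = 0)
H(1, -1)*N(4) = 0*1 = 0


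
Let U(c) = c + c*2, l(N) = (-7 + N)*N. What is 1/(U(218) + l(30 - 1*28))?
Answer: 1/644 ≈ 0.0015528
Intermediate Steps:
l(N) = N*(-7 + N)
U(c) = 3*c (U(c) = c + 2*c = 3*c)
1/(U(218) + l(30 - 1*28)) = 1/(3*218 + (30 - 1*28)*(-7 + (30 - 1*28))) = 1/(654 + (30 - 28)*(-7 + (30 - 28))) = 1/(654 + 2*(-7 + 2)) = 1/(654 + 2*(-5)) = 1/(654 - 10) = 1/644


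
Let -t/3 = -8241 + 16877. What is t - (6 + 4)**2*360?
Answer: -61908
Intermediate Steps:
t = -25908 (t = -3*(-8241 + 16877) = -3*8636 = -25908)
t - (6 + 4)**2*360 = -25908 - (6 + 4)**2*360 = -25908 - 10**2*360 = -25908 - 100*360 = -25908 - 1*36000 = -25908 - 36000 = -61908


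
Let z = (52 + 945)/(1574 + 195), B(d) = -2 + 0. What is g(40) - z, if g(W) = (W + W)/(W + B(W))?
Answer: 51817/33611 ≈ 1.5417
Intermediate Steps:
B(d) = -2
z = 997/1769 ≈ 0.56359
g(W) = 2*W/(-2 + W) (g(W) = (W + W)/(W - 2) = (2*W)/(-2 + W) = 2*W/(-2 + W))
g(40) - z = 2*40/(-2 + 40) - 1*997/1769 = 2*40/38 - 997/1769 = 2*40*(1/38) - 997/1769 = 40/19 - 997/1769 = 51817/33611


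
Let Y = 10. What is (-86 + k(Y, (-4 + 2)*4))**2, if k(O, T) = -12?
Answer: 9604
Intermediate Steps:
(-86 + k(Y, (-4 + 2)*4))**2 = (-86 - 12)**2 = (-98)**2 = 9604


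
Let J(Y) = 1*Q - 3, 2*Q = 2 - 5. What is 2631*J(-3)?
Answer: -23679/2 ≈ -11840.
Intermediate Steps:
Q = -3/2 (Q = (2 - 5)/2 = (½)*(-3) = -3/2 ≈ -1.5000)
J(Y) = -9/2 (J(Y) = 1*(-3/2) - 3 = -3/2 - 3 = -9/2)
2631*J(-3) = 2631*(-9/2) = -23679/2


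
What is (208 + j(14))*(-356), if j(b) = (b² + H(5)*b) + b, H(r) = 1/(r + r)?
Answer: -746532/5 ≈ -1.4931e+5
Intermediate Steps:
H(r) = 1/(2*r)
j(b) = b² + 11*b/10 (j(b) = (b² + ((½)/5)*b) + b = (b² + ((½)*(⅕))*b) + b = (b² + b/10) + b = b² + 11*b/10)
(208 + j(14))*(-356) = (208 + (⅒)*14*(11 + 10*14))*(-356) = (208 + (⅒)*14*(11 + 140))*(-356) = (208 + (⅒)*14*151)*(-356) = (208 + 1057/5)*(-356) = (2097/5)*(-356) = -746532/5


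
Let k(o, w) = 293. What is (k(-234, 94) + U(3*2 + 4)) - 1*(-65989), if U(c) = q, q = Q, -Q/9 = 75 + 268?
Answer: 63195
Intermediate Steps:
Q = -3087 (Q = -9*(75 + 268) = -9*343 = -3087)
q = -3087
U(c) = -3087
(k(-234, 94) + U(3*2 + 4)) - 1*(-65989) = (293 - 3087) - 1*(-65989) = -2794 + 65989 = 63195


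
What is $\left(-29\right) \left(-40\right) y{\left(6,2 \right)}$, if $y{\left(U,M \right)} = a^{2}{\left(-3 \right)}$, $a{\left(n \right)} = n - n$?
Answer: $0$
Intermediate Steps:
$a{\left(n \right)} = 0$
$y{\left(U,M \right)} = 0$ ($y{\left(U,M \right)} = 0^{2} = 0$)
$\left(-29\right) \left(-40\right) y{\left(6,2 \right)} = \left(-29\right) \left(-40\right) 0 = 1160 \cdot 0 = 0$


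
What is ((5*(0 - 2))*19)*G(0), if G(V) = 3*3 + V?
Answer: -1710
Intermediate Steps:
G(V) = 9 + V
((5*(0 - 2))*19)*G(0) = ((5*(0 - 2))*19)*(9 + 0) = ((5*(-2))*19)*9 = -10*19*9 = -190*9 = -1710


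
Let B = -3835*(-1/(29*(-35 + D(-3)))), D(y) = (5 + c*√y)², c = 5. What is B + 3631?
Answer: 2*(526495*√3 + 894658*I)/(29*(10*√3 + 17*I)) ≈ 3630.2 - 0.77775*I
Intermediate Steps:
D(y) = (5 + 5*√y)²
B = -3835/(1015 - 725*(1 + I*√3)²) (B = -3835*(-1/(29*(-35 + 25*(1 + √(-3))²))) = -3835*(-1/(29*(-35 + 25*(1 + I*√3)²))) = -3835/(1015 - 725*(1 + I*√3)²) ≈ -0.76336 - 0.77775*I)
B + 3631 = -767*I/(290*√3 + 493*I) + 3631 = 3631 - 767*I/(290*√3 + 493*I)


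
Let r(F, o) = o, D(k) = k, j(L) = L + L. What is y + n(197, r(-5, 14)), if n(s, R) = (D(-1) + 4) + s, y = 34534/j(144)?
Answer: 46067/144 ≈ 319.91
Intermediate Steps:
j(L) = 2*L
y = 17267/144 (y = 34534/((2*144)) = 34534/288 = 34534*(1/288) = 17267/144 ≈ 119.91)
n(s, R) = 3 + s (n(s, R) = (-1 + 4) + s = 3 + s)
y + n(197, r(-5, 14)) = 17267/144 + (3 + 197) = 17267/144 + 200 = 46067/144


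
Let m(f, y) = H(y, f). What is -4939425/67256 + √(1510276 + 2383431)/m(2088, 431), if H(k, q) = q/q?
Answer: -4939425/67256 + √3893707 ≈ 1899.8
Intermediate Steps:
H(k, q) = 1
m(f, y) = 1
-4939425/67256 + √(1510276 + 2383431)/m(2088, 431) = -4939425/67256 + √(1510276 + 2383431)/1 = -4939425*1/67256 + √3893707*1 = -4939425/67256 + √3893707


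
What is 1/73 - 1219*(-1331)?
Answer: 118441698/73 ≈ 1.6225e+6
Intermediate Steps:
1/73 - 1219*(-1331) = 1/73 + 1622489 = 118441698/73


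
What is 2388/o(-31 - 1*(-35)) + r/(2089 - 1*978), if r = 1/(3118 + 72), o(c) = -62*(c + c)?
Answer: -1057910803/219733580 ≈ -4.8145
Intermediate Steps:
o(c) = -124*c
r = 1/3190 ≈ 0.00031348
2388/o(-31 - 1*(-35)) + r/(2089 - 1*978) = 2388/((-124*(-31 - 1*(-35)))) + 1/(3190*(2089 - 1*978)) = 2388/((-124*(-31 + 35))) + 1/(3190*(2089 - 978)) = 2388/((-124*4)) + (1/3190)/1111 = 2388/(-496) + (1/3190)*(1/1111) = 2388*(-1/496) + 1/3544090 = -597/124 + 1/3544090 = -1057910803/219733580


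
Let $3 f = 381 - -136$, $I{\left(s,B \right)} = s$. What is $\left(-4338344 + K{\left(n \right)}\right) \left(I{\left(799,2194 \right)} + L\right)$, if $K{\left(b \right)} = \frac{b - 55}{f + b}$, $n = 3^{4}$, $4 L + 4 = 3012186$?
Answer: $- \frac{2485531881466209}{760} \approx -3.2704 \cdot 10^{12}$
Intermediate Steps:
$L = \frac{1506091}{2}$ ($L = -1 + \frac{1}{4} \cdot 3012186 = -1 + \frac{1506093}{2} = \frac{1506091}{2} \approx 7.5305 \cdot 10^{5}$)
$f = \frac{517}{3}$ ($f = \frac{381 - -136}{3} = \frac{381 + 136}{3} = \frac{1}{3} \cdot 517 = \frac{517}{3} \approx 172.33$)
$n = 81$
$K{\left(b \right)} = \frac{-55 + b}{\frac{517}{3} + b}$ ($K{\left(b \right)} = \frac{b - 55}{\frac{517}{3} + b} = \frac{-55 + b}{\frac{517}{3} + b}$)
$\left(-4338344 + K{\left(n \right)}\right) \left(I{\left(799,2194 \right)} + L\right) = \left(-4338344 + \frac{3 \left(-55 + 81\right)}{517 + 3 \cdot 81}\right) \left(799 + \frac{1506091}{2}\right) = \left(-4338344 + 3 \frac{1}{517 + 243} \cdot 26\right) \frac{1507689}{2} = \left(-4338344 + 3 \cdot \frac{1}{760} \cdot 26\right) \frac{1507689}{2} = \left(-4338344 + \frac{39}{380}\right) \frac{1507689}{2} = \left(- \frac{1648570681}{380}\right) \frac{1507689}{2} = - \frac{2485531881466209}{760}$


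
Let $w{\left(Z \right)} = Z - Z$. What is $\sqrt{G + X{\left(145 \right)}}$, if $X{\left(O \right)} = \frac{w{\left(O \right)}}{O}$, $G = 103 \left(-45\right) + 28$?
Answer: $i \sqrt{4607} \approx 67.875 i$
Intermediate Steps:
$w{\left(Z \right)} = 0$
$G = -4607$ ($G = -4635 + 28 = -4607$)
$X{\left(O \right)} = 0$ ($X{\left(O \right)} = \frac{0}{O} = 0$)
$\sqrt{G + X{\left(145 \right)}} = \sqrt{-4607 + 0} = \sqrt{-4607} = i \sqrt{4607}$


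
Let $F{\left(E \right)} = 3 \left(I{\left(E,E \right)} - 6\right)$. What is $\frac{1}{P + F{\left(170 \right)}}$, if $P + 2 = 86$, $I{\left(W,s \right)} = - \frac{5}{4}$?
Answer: $\frac{4}{249} \approx 0.016064$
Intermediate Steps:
$I{\left(W,s \right)} = - \frac{5}{4}$ ($I{\left(W,s \right)} = \left(-5\right) \frac{1}{4} = - \frac{5}{4}$)
$P = 84$ ($P = -2 + 86 = 84$)
$F{\left(E \right)} = - \frac{87}{4}$ ($F{\left(E \right)} = 3 \left(- \frac{5}{4} - 6\right) = 3 \left(- \frac{29}{4}\right) = - \frac{87}{4}$)
$\frac{1}{P + F{\left(170 \right)}} = \frac{1}{84 - \frac{87}{4}} = \frac{1}{\frac{249}{4}} = \frac{4}{249}$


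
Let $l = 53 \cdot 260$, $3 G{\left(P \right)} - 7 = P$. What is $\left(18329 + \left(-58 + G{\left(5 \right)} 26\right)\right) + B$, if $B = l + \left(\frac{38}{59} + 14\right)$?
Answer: $\frac{1898009}{59} \approx 32170.0$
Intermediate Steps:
$G{\left(P \right)} = \frac{7}{3} + \frac{P}{3}$
$l = 13780$
$B = \frac{813884}{59}$ ($B = 13780 + \left(\frac{38}{59} + 14\right) = 13780 + \frac{864}{59} = \frac{813884}{59} \approx 13795.0$)
$\left(18329 + \left(-58 + G{\left(5 \right)} 26\right)\right) + B = \left(18329 - \left(58 - \left(\frac{7}{3} + \frac{1}{3} \cdot 5\right) 26\right)\right) + \frac{813884}{59} = \left(18329 - \left(58 - \left(\frac{7}{3} + \frac{5}{3}\right) 26\right)\right) + \frac{813884}{59} = \left(18329 + \left(-58 + 4 \cdot 26\right)\right) + \frac{813884}{59} = \left(18329 + \left(-58 + 104\right)\right) + \frac{813884}{59} = \left(18329 + 46\right) + \frac{813884}{59} = 18375 + \frac{813884}{59} = \frac{1898009}{59}$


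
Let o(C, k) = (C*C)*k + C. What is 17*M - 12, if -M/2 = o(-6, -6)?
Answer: 7536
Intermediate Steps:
o(C, k) = C + k*C² (o(C, k) = C²*k + C = k*C² + C = C + k*C²)
M = 444 (M = -(-12)*(1 - 6*(-6)) = -(-12)*(1 + 36) = -(-12)*37 = -2*(-222) = 444)
17*M - 12 = 17*444 - 12 = 7548 - 12 = 7536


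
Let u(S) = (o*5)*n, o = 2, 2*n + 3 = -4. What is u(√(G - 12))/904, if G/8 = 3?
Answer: -35/904 ≈ -0.038717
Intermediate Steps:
n = -7/2 (n = -3/2 + (½)*(-4) = -3/2 - 2 = -7/2 ≈ -3.5000)
G = 24 (G = 8*3 = 24)
u(S) = -35 (u(S) = (2*5)*(-7/2) = 10*(-7/2) = -35)
u(√(G - 12))/904 = -35/904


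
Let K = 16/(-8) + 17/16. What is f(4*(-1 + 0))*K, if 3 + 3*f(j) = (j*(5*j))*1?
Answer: -385/16 ≈ -24.063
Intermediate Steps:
f(j) = -1 + 5*j²/3 (f(j) = -1 + ((j*(5*j))*1)/3 = -1 + ((5*j²)*1)/3 = -1 + (5*j²)/3 = -1 + 5*j²/3)
K = -15/16 (K = 16*(-⅛) + 17*(1/16) = -2 + 17/16 = -15/16 ≈ -0.93750)
f(4*(-1 + 0))*K = (-1 + 5*(4*(-1 + 0))²/3)*(-15/16) = (-1 + 5*(4*(-1))²/3)*(-15/16) = (-1 + (5/3)*(-4)²)*(-15/16) = (-1 + (5/3)*16)*(-15/16) = (-1 + 80/3)*(-15/16) = (77/3)*(-15/16) = -385/16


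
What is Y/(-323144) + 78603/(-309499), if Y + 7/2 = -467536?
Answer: 238605839757/200025489712 ≈ 1.1929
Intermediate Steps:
Y = -935079/2 (Y = -7/2 - 467536 = -935079/2 ≈ -4.6754e+5)
Y/(-323144) + 78603/(-309499) = -935079/2/(-323144) + 78603/(-309499) = -935079/2*(-1/323144) + 78603*(-1/309499) = 935079/646288 - 78603/309499 = 238605839757/200025489712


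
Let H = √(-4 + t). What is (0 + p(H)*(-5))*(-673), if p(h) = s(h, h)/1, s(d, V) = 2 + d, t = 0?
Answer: 6730 + 6730*I ≈ 6730.0 + 6730.0*I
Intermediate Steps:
H = 2*I (H = √(-4 + 0) = √(-4) = 2*I ≈ 2.0*I)
p(h) = 2 + h (p(h) = (2 + h)/1 = (2 + h)*1 = 2 + h)
(0 + p(H)*(-5))*(-673) = (0 + (2 + 2*I)*(-5))*(-673) = (0 + (-10 - 10*I))*(-673) = (-10 - 10*I)*(-673) = 6730 + 6730*I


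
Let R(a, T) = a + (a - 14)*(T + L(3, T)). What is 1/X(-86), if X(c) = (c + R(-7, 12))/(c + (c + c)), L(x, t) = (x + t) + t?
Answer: 43/152 ≈ 0.28289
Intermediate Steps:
L(x, t) = x + 2*t (L(x, t) = (t + x) + t = x + 2*t)
R(a, T) = a + (-14 + a)*(3 + 3*T) (R(a, T) = a + (a - 14)*(T + (3 + 2*T)) = a + (-14 + a)*(3 + 3*T))
X(c) = (-826 + c)/(3*c) (X(c) = (c + (-42 - 42*12 + 4*(-7) + 3*12*(-7)))/(c + (c + c)) = (c + (-42 - 504 - 28 - 252))/(c + 2*c) = (c - 826)/((3*c)) = (-826 + c)*(1/(3*c)) = (-826 + c)/(3*c))
1/X(-86) = 1/((⅓)*(-826 - 86)/(-86)) = 1/((⅓)*(-1/86)*(-912)) = 1/(152/43) = 43/152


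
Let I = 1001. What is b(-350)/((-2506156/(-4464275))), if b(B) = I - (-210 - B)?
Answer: 3843740775/2506156 ≈ 1533.7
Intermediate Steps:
b(B) = 1211 + B (b(B) = 1001 - (-210 - B) = 1001 + (210 + B) = 1211 + B)
b(-350)/((-2506156/(-4464275))) = (1211 - 350)/((-2506156/(-4464275))) = 861/((-2506156*(-1/4464275))) = 861/(2506156/4464275) = 861*(4464275/2506156) = 3843740775/2506156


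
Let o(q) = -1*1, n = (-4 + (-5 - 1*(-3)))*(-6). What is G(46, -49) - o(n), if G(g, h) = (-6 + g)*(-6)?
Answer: -239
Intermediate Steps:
G(g, h) = 36 - 6*g
n = 36 (n = (-4 + (-5 + 3))*(-6) = (-4 - 2)*(-6) = -6*(-6) = 36)
o(q) = -1
G(46, -49) - o(n) = (36 - 6*46) - 1*(-1) = (36 - 276) + 1 = -240 + 1 = -239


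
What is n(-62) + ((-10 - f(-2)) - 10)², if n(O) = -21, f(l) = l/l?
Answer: 420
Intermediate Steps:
f(l) = 1
n(-62) + ((-10 - f(-2)) - 10)² = -21 + ((-10 - 1*1) - 10)² = -21 + ((-10 - 1) - 10)² = -21 + (-11 - 10)² = -21 + (-21)² = -21 + 441 = 420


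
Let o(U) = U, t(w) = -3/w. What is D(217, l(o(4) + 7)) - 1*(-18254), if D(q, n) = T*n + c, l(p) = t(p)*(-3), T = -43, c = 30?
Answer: 200737/11 ≈ 18249.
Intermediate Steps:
l(p) = 9/p (l(p) = -3/p*(-3) = 9/p)
D(q, n) = 30 - 43*n (D(q, n) = -43*n + 30 = 30 - 43*n)
D(217, l(o(4) + 7)) - 1*(-18254) = (30 - 387/(4 + 7)) - 1*(-18254) = (30 - 387/11) + 18254 = -57/11 + 18254 = 200737/11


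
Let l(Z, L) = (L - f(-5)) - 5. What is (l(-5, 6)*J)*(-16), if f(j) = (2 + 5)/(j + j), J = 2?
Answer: -272/5 ≈ -54.400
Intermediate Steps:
f(j) = 7/(2*j) (f(j) = 7/((2*j)) = 7*(1/(2*j)) = 7/(2*j))
l(Z, L) = -43/10 + L (l(Z, L) = (L - 7/(2*(-5))) - 5 = (L - 7*(-1)/(2*5)) - 5 = (L - 1*(-7/10)) - 5 = (L + 7/10) - 5 = (7/10 + L) - 5 = -43/10 + L)
(l(-5, 6)*J)*(-16) = ((-43/10 + 6)*2)*(-16) = ((17/10)*2)*(-16) = (17/5)*(-16) = -272/5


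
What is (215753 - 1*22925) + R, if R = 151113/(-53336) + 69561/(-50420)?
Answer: 129635486086101/672300280 ≈ 1.9282e+5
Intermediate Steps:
R = -2832305739/672300280 (R = 151113*(-1/53336) + 69561*(-1/50420) = -151113/53336 - 69561/50420 = -2832305739/672300280 ≈ -4.2129)
(215753 - 1*22925) + R = (215753 - 1*22925) - 2832305739/672300280 = (215753 - 22925) - 2832305739/672300280 = 192828 - 2832305739/672300280 = 129635486086101/672300280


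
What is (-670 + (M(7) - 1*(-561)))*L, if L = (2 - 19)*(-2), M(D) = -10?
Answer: -4046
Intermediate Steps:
L = 34 (L = -17*(-2) = 34)
(-670 + (M(7) - 1*(-561)))*L = (-670 + (-10 - 1*(-561)))*34 = (-670 + (-10 + 561))*34 = (-670 + 551)*34 = -119*34 = -4046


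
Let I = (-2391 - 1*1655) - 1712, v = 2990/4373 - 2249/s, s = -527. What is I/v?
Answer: -13269719818/11410607 ≈ -1162.9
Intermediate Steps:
v = 11410607/2304571 (v = 2990/4373 - 2249/(-527) = 2990*(1/4373) - 2249*(-1/527) = 2990/4373 + 2249/527 = 11410607/2304571 ≈ 4.9513)
I = -5758 (I = (-2391 - 1655) - 1712 = -4046 - 1712 = -5758)
I/v = -5758/11410607/2304571 = -5758*2304571/11410607 = -13269719818/11410607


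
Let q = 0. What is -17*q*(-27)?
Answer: 0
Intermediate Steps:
-17*q*(-27) = -17*0*(-27) = 0*(-27) = 0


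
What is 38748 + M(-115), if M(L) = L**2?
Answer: 51973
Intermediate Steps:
38748 + M(-115) = 38748 + (-115)**2 = 38748 + 13225 = 51973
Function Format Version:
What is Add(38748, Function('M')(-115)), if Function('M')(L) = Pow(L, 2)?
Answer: 51973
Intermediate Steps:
Add(38748, Function('M')(-115)) = Add(38748, Pow(-115, 2)) = Add(38748, 13225) = 51973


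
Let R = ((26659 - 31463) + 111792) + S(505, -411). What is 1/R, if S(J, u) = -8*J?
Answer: 1/102948 ≈ 9.7136e-6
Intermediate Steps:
R = 102948 (R = ((26659 - 31463) + 111792) - 8*505 = (-4804 + 111792) - 4040 = 106988 - 4040 = 102948)
1/R = 1/102948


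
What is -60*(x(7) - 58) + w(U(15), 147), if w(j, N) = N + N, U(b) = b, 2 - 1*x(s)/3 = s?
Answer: 4674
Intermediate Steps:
x(s) = 6 - 3*s
w(j, N) = 2*N
-60*(x(7) - 58) + w(U(15), 147) = -60*((6 - 3*7) - 58) + 2*147 = -60*((6 - 21) - 58) + 294 = -60*(-15 - 58) + 294 = -60*(-73) + 294 = 4380 + 294 = 4674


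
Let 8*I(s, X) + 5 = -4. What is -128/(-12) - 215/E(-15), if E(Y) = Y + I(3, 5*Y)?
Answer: 24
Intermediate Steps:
I(s, X) = -9/8 (I(s, X) = -5/8 + (⅛)*(-4) = -5/8 - ½ = -9/8)
E(Y) = -9/8 + Y (E(Y) = Y - 9/8 = -9/8 + Y)
-128/(-12) - 215/E(-15) = -128/(-12) - 215/(-9/8 - 15) = -128*(-1/12) - 215/(-129/8) = 32/3 - 215*(-8/129) = 32/3 + 40/3 = 24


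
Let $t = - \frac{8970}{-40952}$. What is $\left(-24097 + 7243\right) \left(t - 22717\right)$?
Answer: $\frac{3919808996589}{10238} \approx 3.8287 \cdot 10^{8}$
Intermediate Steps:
$t = \frac{4485}{20476}$ ($t = \left(-8970\right) \left(- \frac{1}{40952}\right) = \frac{4485}{20476} \approx 0.21904$)
$\left(-24097 + 7243\right) \left(t - 22717\right) = \left(-24097 + 7243\right) \left(\frac{4485}{20476} - 22717\right) = \left(-16854\right) \left(- \frac{465148807}{20476}\right) = \frac{3919808996589}{10238}$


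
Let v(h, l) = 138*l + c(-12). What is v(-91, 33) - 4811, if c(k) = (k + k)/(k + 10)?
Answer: -245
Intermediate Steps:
c(k) = 2*k/(10 + k) (c(k) = (2*k)/(10 + k) = 2*k/(10 + k))
v(h, l) = 12 + 138*l (v(h, l) = 138*l + 2*(-12)/(10 - 12) = 138*l + 2*(-12)/(-2) = 138*l + 2*(-12)*(-½) = 138*l + 12 = 12 + 138*l)
v(-91, 33) - 4811 = (12 + 138*33) - 4811 = (12 + 4554) - 4811 = 4566 - 4811 = -245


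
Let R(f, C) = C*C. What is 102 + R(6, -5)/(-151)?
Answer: 15377/151 ≈ 101.83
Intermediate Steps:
R(f, C) = C²
102 + R(6, -5)/(-151) = 102 + (-5)²/(-151) = 102 - 1/151*25 = 102 - 25/151 = 15377/151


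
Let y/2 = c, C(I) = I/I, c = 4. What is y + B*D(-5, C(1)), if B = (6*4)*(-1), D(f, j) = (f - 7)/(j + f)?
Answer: -64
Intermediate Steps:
C(I) = 1
D(f, j) = (-7 + f)/(f + j)
B = -24 (B = 24*(-1) = -24)
y = 8 (y = 2*4 = 8)
y + B*D(-5, C(1)) = 8 - 24*(-7 - 5)/(-5 + 1) = 8 - 24*(-12)/(-4) = 8 - (-6)*(-12) = 8 - 24*3 = 8 - 72 = -64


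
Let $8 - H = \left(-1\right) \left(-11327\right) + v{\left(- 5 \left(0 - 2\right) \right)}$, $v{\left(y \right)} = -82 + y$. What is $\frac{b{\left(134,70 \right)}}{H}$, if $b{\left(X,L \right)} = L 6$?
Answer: $- \frac{140}{3749} \approx -0.037343$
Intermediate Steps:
$b{\left(X,L \right)} = 6 L$
$H = -11247$ ($H = 8 - \left(\left(-1\right) \left(-11327\right) - \left(82 + 5 \left(0 - 2\right)\right)\right) = 8 - \left(11327 - 72\right) = 8 - 11255 = -11247$)
$\frac{b{\left(134,70 \right)}}{H} = \frac{6 \cdot 70}{-11247} = 420 \left(- \frac{1}{11247}\right) = - \frac{140}{3749}$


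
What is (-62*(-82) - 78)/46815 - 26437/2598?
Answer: -408214189/40541790 ≈ -10.069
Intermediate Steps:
(-62*(-82) - 78)/46815 - 26437/2598 = (5084 - 78)*(1/46815) - 26437*1/2598 = 5006*(1/46815) - 26437/2598 = 5006/46815 - 26437/2598 = -408214189/40541790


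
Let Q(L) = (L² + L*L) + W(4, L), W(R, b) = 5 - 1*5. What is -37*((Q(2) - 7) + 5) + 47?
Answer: -175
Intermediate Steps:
W(R, b) = 0 (W(R, b) = 5 - 5 = 0)
Q(L) = 2*L² (Q(L) = (L² + L*L) + 0 = (L² + L²) + 0 = 2*L² + 0 = 2*L²)
-37*((Q(2) - 7) + 5) + 47 = -37*((2*2² - 7) + 5) + 47 = -37*((2*4 - 7) + 5) + 47 = -37*((8 - 7) + 5) + 47 = -37*(1 + 5) + 47 = -37*6 + 47 = -222 + 47 = -175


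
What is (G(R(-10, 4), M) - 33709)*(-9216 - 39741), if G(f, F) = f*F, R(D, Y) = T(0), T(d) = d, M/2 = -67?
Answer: 1650291513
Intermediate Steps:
M = -134 (M = 2*(-67) = -134)
R(D, Y) = 0
G(f, F) = F*f
(G(R(-10, 4), M) - 33709)*(-9216 - 39741) = (-134*0 - 33709)*(-9216 - 39741) = (0 - 33709)*(-48957) = -33709*(-48957) = 1650291513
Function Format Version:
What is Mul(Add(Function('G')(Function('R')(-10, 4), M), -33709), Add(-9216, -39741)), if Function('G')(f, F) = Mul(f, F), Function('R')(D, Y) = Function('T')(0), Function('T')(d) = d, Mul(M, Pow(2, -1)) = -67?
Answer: 1650291513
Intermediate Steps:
M = -134 (M = Mul(2, -67) = -134)
Function('R')(D, Y) = 0
Function('G')(f, F) = Mul(F, f)
Mul(Add(Function('G')(Function('R')(-10, 4), M), -33709), Add(-9216, -39741)) = Mul(Add(Mul(-134, 0), -33709), Add(-9216, -39741)) = Mul(Add(0, -33709), -48957) = Mul(-33709, -48957) = 1650291513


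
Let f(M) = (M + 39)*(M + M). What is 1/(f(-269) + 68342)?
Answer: 1/192082 ≈ 5.2061e-6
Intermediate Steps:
f(M) = 2*M*(39 + M) (f(M) = (39 + M)*(2*M) = 2*M*(39 + M))
1/(f(-269) + 68342) = 1/(2*(-269)*(39 - 269) + 68342) = 1/(2*(-269)*(-230) + 68342) = 1/(123740 + 68342) = 1/192082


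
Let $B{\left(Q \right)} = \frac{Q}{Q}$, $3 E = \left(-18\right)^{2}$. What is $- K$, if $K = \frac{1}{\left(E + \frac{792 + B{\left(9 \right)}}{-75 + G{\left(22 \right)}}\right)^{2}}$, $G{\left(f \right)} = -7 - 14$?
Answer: $- \frac{9216}{91680625} \approx -0.00010052$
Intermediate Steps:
$E = 108$ ($E = \frac{\left(-18\right)^{2}}{3} = \frac{1}{3} \cdot 324 = 108$)
$G{\left(f \right)} = -21$ ($G{\left(f \right)} = -7 - 14 = -21$)
$B{\left(Q \right)} = 1$
$K = \frac{9216}{91680625}$ ($K = \frac{1}{\left(108 + \frac{792 + 1}{-75 - 21}\right)^{2}} = \frac{1}{\left(108 + \frac{793}{-96}\right)^{2}} = \frac{1}{\left(108 + 793 \left(- \frac{1}{96}\right)\right)^{2}} = \frac{1}{\left(108 - \frac{793}{96}\right)^{2}} = \frac{1}{\left(\frac{9575}{96}\right)^{2}} = \frac{1}{\frac{91680625}{9216}} = \frac{9216}{91680625} \approx 0.00010052$)
$- K = \left(-1\right) \frac{9216}{91680625} = - \frac{9216}{91680625}$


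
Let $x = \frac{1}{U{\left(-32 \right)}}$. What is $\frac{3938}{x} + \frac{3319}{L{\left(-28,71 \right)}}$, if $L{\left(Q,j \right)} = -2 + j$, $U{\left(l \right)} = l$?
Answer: $- \frac{8691785}{69} \approx -1.2597 \cdot 10^{5}$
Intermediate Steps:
$x = - \frac{1}{32}$ ($x = \frac{1}{-32} = - \frac{1}{32} \approx -0.03125$)
$\frac{3938}{x} + \frac{3319}{L{\left(-28,71 \right)}} = \frac{3938}{- \frac{1}{32}} + \frac{3319}{-2 + 71} = 3938 \left(-32\right) + \frac{3319}{69} = -126016 + 3319 \cdot \frac{1}{69} = -126016 + \frac{3319}{69} = - \frac{8691785}{69}$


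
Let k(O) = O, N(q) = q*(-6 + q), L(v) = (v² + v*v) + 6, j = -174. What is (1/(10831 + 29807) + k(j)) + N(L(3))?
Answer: 10484605/40638 ≈ 258.00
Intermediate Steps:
L(v) = 6 + 2*v² (L(v) = (v² + v²) + 6 = 2*v² + 6 = 6 + 2*v²)
(1/(10831 + 29807) + k(j)) + N(L(3)) = (1/(10831 + 29807) - 174) + (6 + 2*3²)*(-6 + (6 + 2*3²)) = (1/40638 - 174) + (6 + 2*9)*(-6 + (6 + 2*9)) = (1/40638 - 174) + (6 + 18)*(-6 + (6 + 18)) = -7071011/40638 + 24*(-6 + 24) = -7071011/40638 + 24*18 = -7071011/40638 + 432 = 10484605/40638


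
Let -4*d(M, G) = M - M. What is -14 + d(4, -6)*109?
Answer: -14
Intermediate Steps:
d(M, G) = 0 (d(M, G) = -(M - M)/4 = -¼*0 = 0)
-14 + d(4, -6)*109 = -14 + 0*109 = -14 + 0 = -14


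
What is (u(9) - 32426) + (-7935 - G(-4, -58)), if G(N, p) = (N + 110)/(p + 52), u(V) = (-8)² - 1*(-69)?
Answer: -120631/3 ≈ -40210.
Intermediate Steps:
u(V) = 133 (u(V) = 64 + 69 = 133)
G(N, p) = (110 + N)/(52 + p)
(u(9) - 32426) + (-7935 - G(-4, -58)) = (133 - 32426) + (-7935 - (110 - 4)/(52 - 58)) = -32293 + (-7935 - 106/(-6)) = -32293 + (-7935 - (-1)*106/6) = -32293 + (-7935 - 1*(-53/3)) = -32293 + (-7935 + 53/3) = -32293 - 23752/3 = -120631/3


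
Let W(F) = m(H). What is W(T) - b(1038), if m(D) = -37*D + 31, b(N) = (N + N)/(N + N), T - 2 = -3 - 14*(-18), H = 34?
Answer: -1228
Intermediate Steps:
T = 251 (T = 2 + (-3 - 14*(-18)) = 2 + (-3 + 252) = 2 + 249 = 251)
b(N) = 1 (b(N) = (2*N)/((2*N)) = (2*N)*(1/(2*N)) = 1)
m(D) = 31 - 37*D
W(F) = -1227 (W(F) = 31 - 37*34 = 31 - 1258 = -1227)
W(T) - b(1038) = -1227 - 1*1 = -1227 - 1 = -1228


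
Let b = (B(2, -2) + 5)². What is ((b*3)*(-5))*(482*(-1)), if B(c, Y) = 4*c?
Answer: 1221870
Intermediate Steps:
b = 169 (b = (4*2 + 5)² = (8 + 5)² = 13² = 169)
((b*3)*(-5))*(482*(-1)) = ((169*3)*(-5))*(482*(-1)) = (507*(-5))*(-482) = -2535*(-482) = 1221870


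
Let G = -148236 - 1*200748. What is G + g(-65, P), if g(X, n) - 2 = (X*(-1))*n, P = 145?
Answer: -339557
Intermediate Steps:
g(X, n) = 2 - X*n (g(X, n) = 2 + (X*(-1))*n = 2 + (-X)*n = 2 - X*n)
G = -348984 (G = -148236 - 200748 = -348984)
G + g(-65, P) = -348984 + (2 - 1*(-65)*145) = -348984 + (2 + 9425) = -348984 + 9427 = -339557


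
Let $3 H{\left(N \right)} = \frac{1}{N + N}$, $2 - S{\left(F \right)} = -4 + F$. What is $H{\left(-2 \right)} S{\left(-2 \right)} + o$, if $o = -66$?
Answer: $- \frac{200}{3} \approx -66.667$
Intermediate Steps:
$S{\left(F \right)} = 6 - F$ ($S{\left(F \right)} = 2 - \left(-4 + F\right) = 6 - F$)
$H{\left(N \right)} = \frac{1}{6 N}$ ($H{\left(N \right)} = \frac{1}{3 \left(N + N\right)} = \frac{1}{3 \cdot 2 N} = \frac{\frac{1}{2} \frac{1}{N}}{3} = \frac{1}{6 N}$)
$H{\left(-2 \right)} S{\left(-2 \right)} + o = \frac{1}{6 \left(-2\right)} \left(6 - -2\right) - 66 = \frac{1}{6} \left(- \frac{1}{2}\right) \left(6 + 2\right) - 66 = \left(- \frac{1}{12}\right) 8 - 66 = - \frac{2}{3} - 66 = - \frac{200}{3}$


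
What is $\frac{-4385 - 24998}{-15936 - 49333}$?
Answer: $\frac{29383}{65269} \approx 0.45018$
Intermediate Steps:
$\frac{-4385 - 24998}{-15936 - 49333} = \frac{-4385 - 24998}{-65269} = \left(-29383\right) \left(- \frac{1}{65269}\right) = \frac{29383}{65269}$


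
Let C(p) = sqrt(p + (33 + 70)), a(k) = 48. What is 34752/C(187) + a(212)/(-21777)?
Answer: -16/7259 + 17376*sqrt(290)/145 ≈ 2040.7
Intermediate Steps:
C(p) = sqrt(103 + p) (C(p) = sqrt(p + 103) = sqrt(103 + p))
34752/C(187) + a(212)/(-21777) = 34752/(sqrt(103 + 187)) + 48/(-21777) = 34752/(sqrt(290)) + 48*(-1/21777) = 34752*(sqrt(290)/290) - 16/7259 = 17376*sqrt(290)/145 - 16/7259 = -16/7259 + 17376*sqrt(290)/145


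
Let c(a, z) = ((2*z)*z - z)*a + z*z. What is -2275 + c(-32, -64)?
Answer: -262371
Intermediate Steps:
c(a, z) = z**2 + a*(-z + 2*z**2) (c(a, z) = (2*z**2 - z)*a + z**2 = (-z + 2*z**2)*a + z**2 = a*(-z + 2*z**2) + z**2 = z**2 + a*(-z + 2*z**2))
-2275 + c(-32, -64) = -2275 - 64*(-64 - 1*(-32) + 2*(-32)*(-64)) = -2275 - 64*(-64 + 32 + 4096) = -2275 - 64*4064 = -2275 - 260096 = -262371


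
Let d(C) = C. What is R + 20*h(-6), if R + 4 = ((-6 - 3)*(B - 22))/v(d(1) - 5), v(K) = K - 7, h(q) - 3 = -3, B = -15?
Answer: -377/11 ≈ -34.273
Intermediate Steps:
h(q) = 0 (h(q) = 3 - 3 = 0)
v(K) = -7 + K
R = -377/11 (R = -4 + ((-6 - 3)*(-15 - 22))/(-7 + (1 - 5)) = -4 + (-9*(-37))/(-7 - 4) = -4 + 333/(-11) = -4 + 333*(-1/11) = -4 - 333/11 = -377/11 ≈ -34.273)
R + 20*h(-6) = -377/11 + 20*0 = -377/11 + 0 = -377/11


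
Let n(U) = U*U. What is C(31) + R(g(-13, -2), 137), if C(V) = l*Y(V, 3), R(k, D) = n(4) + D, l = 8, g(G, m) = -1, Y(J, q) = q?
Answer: 177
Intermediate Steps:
n(U) = U**2
R(k, D) = 16 + D (R(k, D) = 4**2 + D = 16 + D)
C(V) = 24 (C(V) = 8*3 = 24)
C(31) + R(g(-13, -2), 137) = 24 + (16 + 137) = 24 + 153 = 177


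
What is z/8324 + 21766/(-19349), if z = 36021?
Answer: 515790145/161061076 ≈ 3.2024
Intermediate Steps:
z/8324 + 21766/(-19349) = 36021/8324 + 21766/(-19349) = 36021*(1/8324) + 21766*(-1/19349) = 36021/8324 - 21766/19349 = 515790145/161061076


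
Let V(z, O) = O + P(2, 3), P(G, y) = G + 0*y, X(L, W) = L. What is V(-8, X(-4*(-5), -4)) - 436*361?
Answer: -157374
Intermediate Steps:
P(G, y) = G (P(G, y) = G + 0 = G)
V(z, O) = 2 + O (V(z, O) = O + 2 = 2 + O)
V(-8, X(-4*(-5), -4)) - 436*361 = (2 - 4*(-5)) - 436*361 = (2 + 20) - 157396 = 22 - 157396 = -157374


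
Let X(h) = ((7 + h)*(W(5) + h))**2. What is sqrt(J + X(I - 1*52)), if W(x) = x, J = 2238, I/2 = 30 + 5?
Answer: sqrt(332863) ≈ 576.94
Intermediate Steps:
I = 70 (I = 2*(30 + 5) = 2*35 = 70)
X(h) = (5 + h)**2*(7 + h)**2 (X(h) = ((7 + h)*(5 + h))**2 = ((5 + h)*(7 + h))**2 = (5 + h)**2*(7 + h)**2)
sqrt(J + X(I - 1*52)) = sqrt(2238 + (5 + (70 - 1*52))**2*(7 + (70 - 1*52))**2) = sqrt(2238 + (5 + (70 - 52))**2*(7 + (70 - 52))**2) = sqrt(2238 + (5 + 18)**2*(7 + 18)**2) = sqrt(2238 + 23**2*25**2) = sqrt(2238 + 529*625) = sqrt(2238 + 330625) = sqrt(332863)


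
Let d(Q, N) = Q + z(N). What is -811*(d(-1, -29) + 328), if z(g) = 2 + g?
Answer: -243300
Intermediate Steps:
d(Q, N) = 2 + N + Q (d(Q, N) = Q + (2 + N) = 2 + N + Q)
-811*(d(-1, -29) + 328) = -811*((2 - 29 - 1) + 328) = -811*(-28 + 328) = -811*300 = -243300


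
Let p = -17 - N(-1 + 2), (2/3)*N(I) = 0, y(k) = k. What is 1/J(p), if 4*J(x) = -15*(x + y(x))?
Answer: 2/255 ≈ 0.0078431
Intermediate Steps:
N(I) = 0 (N(I) = (3/2)*0 = 0)
p = -17 (p = -17 - 1*0 = -17 + 0 = -17)
J(x) = -15*x/2 (J(x) = (-15*(x + x))/4 = (-30*x)/4 = -15*x/2)
1/J(p) = 1/(-15/2*(-17)) = 1/(255/2) = 2/255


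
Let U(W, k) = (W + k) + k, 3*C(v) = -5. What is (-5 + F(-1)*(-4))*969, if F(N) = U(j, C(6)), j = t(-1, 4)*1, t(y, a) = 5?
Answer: -11305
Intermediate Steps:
C(v) = -5/3 (C(v) = (⅓)*(-5) = -5/3)
j = 5 (j = 5*1 = 5)
U(W, k) = W + 2*k
F(N) = 5/3 (F(N) = 5 + 2*(-5/3) = 5 - 10/3 = 5/3)
(-5 + F(-1)*(-4))*969 = (-5 + (5/3)*(-4))*969 = (-5 - 20/3)*969 = -35/3*969 = -11305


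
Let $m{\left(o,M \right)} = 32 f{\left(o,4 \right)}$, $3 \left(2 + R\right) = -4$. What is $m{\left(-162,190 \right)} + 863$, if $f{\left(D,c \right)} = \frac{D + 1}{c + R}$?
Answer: $-6865$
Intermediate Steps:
$R = - \frac{10}{3}$ ($R = -2 + \frac{1}{3} \left(-4\right) = -2 - \frac{4}{3} = - \frac{10}{3} \approx -3.3333$)
$f{\left(D,c \right)} = \frac{1 + D}{- \frac{10}{3} + c}$ ($f{\left(D,c \right)} = \frac{D + 1}{c - \frac{10}{3}} = \frac{1 + D}{- \frac{10}{3} + c}$)
$m{\left(o,M \right)} = 48 + 48 o$ ($m{\left(o,M \right)} = 32 \frac{3 \left(1 + o\right)}{-10 + 3 \cdot 4} = 32 \frac{3 \left(1 + o\right)}{-10 + 12} = 32 \frac{3 \left(1 + o\right)}{2} = 32 \cdot 3 \cdot \frac{1}{2} \left(1 + o\right) = 32 \left(\frac{3}{2} + \frac{3 o}{2}\right) = 48 + 48 o$)
$m{\left(-162,190 \right)} + 863 = \left(48 + 48 \left(-162\right)\right) + 863 = \left(48 - 7776\right) + 863 = -7728 + 863 = -6865$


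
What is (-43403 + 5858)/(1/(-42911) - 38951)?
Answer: 1611093495/1671426362 ≈ 0.96390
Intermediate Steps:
(-43403 + 5858)/(1/(-42911) - 38951) = -37545/(-1/42911 - 38951) = -37545/(-1671426362/42911) = -37545*(-42911/1671426362) = 1611093495/1671426362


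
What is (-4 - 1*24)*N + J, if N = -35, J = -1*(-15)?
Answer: 995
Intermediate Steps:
J = 15
(-4 - 1*24)*N + J = (-4 - 1*24)*(-35) + 15 = (-4 - 24)*(-35) + 15 = -28*(-35) + 15 = 980 + 15 = 995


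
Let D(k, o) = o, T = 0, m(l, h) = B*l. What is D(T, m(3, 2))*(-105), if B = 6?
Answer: -1890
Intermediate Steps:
m(l, h) = 6*l
D(T, m(3, 2))*(-105) = (6*3)*(-105) = 18*(-105) = -1890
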